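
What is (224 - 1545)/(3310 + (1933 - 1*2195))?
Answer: -1321/3048 ≈ -0.43340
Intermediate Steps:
(224 - 1545)/(3310 + (1933 - 1*2195)) = -1321/(3310 + (1933 - 2195)) = -1321/(3310 - 262) = -1321/3048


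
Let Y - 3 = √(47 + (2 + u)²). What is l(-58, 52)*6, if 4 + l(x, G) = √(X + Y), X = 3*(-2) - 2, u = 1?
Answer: -24 + 6*√(-5 + 2*√14) ≈ -14.545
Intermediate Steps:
Y = 3 + 2*√14 (Y = 3 + √(47 + (2 + 1)²) = 3 + √(47 + 3²) = 3 + √(47 + 9) = 3 + √56 = 3 + 2*√14 ≈ 10.483)
X = -8 (X = -6 - 2 = -8)
l(x, G) = -4 + √(-5 + 2*√14) (l(x, G) = -4 + √(-8 + (3 + 2*√14)) = -4 + √(-5 + 2*√14))
l(-58, 52)*6 = (-4 + √(-5 + 2*√14))*6 = -24 + 6*√(-5 + 2*√14)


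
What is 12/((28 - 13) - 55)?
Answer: -3/10 ≈ -0.30000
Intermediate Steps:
12/((28 - 13) - 55) = 12/(15 - 55) = 12/(-40) = 12*(-1/40) = -3/10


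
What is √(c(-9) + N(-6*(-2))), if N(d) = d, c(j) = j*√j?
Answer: √(12 - 27*I) ≈ 4.5578 - 2.962*I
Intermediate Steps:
c(j) = j^(3/2)
√(c(-9) + N(-6*(-2))) = √((-9)^(3/2) - 6*(-2)) = √(-27*I + 12) = √(12 - 27*I)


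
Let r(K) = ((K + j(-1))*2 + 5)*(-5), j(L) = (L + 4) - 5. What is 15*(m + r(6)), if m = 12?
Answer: -795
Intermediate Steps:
j(L) = -1 + L (j(L) = (4 + L) - 5 = -1 + L)
r(K) = -5 - 10*K (r(K) = ((K + (-1 - 1))*2 + 5)*(-5) = ((K - 2)*2 + 5)*(-5) = ((-2 + K)*2 + 5)*(-5) = ((-4 + 2*K) + 5)*(-5) = (1 + 2*K)*(-5) = -5 - 10*K)
15*(m + r(6)) = 15*(12 + (-5 - 10*6)) = 15*(12 + (-5 - 60)) = 15*(12 - 65) = 15*(-53) = -795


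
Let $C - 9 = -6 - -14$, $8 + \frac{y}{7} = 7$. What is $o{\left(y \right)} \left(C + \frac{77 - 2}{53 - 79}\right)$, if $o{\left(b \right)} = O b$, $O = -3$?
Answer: $\frac{7707}{26} \approx 296.42$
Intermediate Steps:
$y = -7$ ($y = -56 + 7 \cdot 7 = -56 + 49 = -7$)
$o{\left(b \right)} = - 3 b$
$C = 17$ ($C = 9 - -8 = 9 + \left(-6 + 14\right) = 9 + 8 = 17$)
$o{\left(y \right)} \left(C + \frac{77 - 2}{53 - 79}\right) = \left(-3\right) \left(-7\right) \left(17 + \frac{77 - 2}{53 - 79}\right) = 21 \left(17 + \frac{75}{-26}\right) = 21 \left(17 + 75 \left(- \frac{1}{26}\right)\right) = 21 \left(17 - \frac{75}{26}\right) = 21 \cdot \frac{367}{26} = \frac{7707}{26}$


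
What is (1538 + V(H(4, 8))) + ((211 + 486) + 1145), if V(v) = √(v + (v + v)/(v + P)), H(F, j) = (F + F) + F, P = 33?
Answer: 3380 + 2*√705/15 ≈ 3383.5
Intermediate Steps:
H(F, j) = 3*F (H(F, j) = 2*F + F = 3*F)
V(v) = √(v + 2*v/(33 + v)) (V(v) = √(v + (v + v)/(v + 33)) = √(v + (2*v)/(33 + v)) = √(v + 2*v/(33 + v)))
(1538 + V(H(4, 8))) + ((211 + 486) + 1145) = (1538 + √((3*4)*(35 + 3*4)/(33 + 3*4))) + ((211 + 486) + 1145) = (1538 + √(12*(35 + 12)/(33 + 12))) + (697 + 1145) = (1538 + √(12*47/45)) + 1842 = (1538 + √(12*(1/45)*47)) + 1842 = (1538 + √(188/15)) + 1842 = (1538 + 2*√705/15) + 1842 = 3380 + 2*√705/15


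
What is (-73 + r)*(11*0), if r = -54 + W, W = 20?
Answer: 0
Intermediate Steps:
r = -34 (r = -54 + 20 = -34)
(-73 + r)*(11*0) = (-73 - 34)*(11*0) = -107*0 = 0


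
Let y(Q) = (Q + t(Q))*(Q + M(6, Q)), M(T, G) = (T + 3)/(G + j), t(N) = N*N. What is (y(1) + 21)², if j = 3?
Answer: 3025/4 ≈ 756.25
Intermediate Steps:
t(N) = N²
M(T, G) = (3 + T)/(3 + G) (M(T, G) = (T + 3)/(G + 3) = (3 + T)/(3 + G))
y(Q) = (Q + Q²)*(Q + 9/(3 + Q)) (y(Q) = (Q + Q²)*(Q + (3 + 6)/(3 + Q)) = (Q + Q²)*(Q + 9/(3 + Q)))
(y(1) + 21)² = (1*(9 + 9*1 + 1*(1 + 1)*(3 + 1))/(3 + 1) + 21)² = (1*(9 + 9 + 1*2*4)/4 + 21)² = (1*(¼)*(9 + 9 + 8) + 21)² = (1*(¼)*26 + 21)² = (13/2 + 21)² = (55/2)² = 3025/4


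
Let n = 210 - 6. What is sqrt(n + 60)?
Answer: 2*sqrt(66) ≈ 16.248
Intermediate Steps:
n = 204
sqrt(n + 60) = sqrt(204 + 60) = sqrt(264) = 2*sqrt(66)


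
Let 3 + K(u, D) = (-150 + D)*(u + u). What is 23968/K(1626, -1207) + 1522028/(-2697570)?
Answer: -1130219115806/1984047898365 ≈ -0.56965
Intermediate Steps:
K(u, D) = -3 + 2*u*(-150 + D) (K(u, D) = -3 + (-150 + D)*(u + u) = -3 + (-150 + D)*(2*u) = -3 + 2*u*(-150 + D))
23968/K(1626, -1207) + 1522028/(-2697570) = 23968/(-3 - 300*1626 + 2*(-1207)*1626) + 1522028/(-2697570) = 23968/(-3 - 487800 - 3925164) + 1522028*(-1/2697570) = 23968/(-4412967) - 761014/1348785 = 23968*(-1/4412967) - 761014/1348785 = -23968/4412967 - 761014/1348785 = -1130219115806/1984047898365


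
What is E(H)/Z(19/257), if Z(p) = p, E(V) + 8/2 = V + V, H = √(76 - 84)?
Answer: -1028/19 + 1028*I*√2/19 ≈ -54.105 + 76.516*I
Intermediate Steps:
H = 2*I*√2 (H = √(-8) = 2*I*√2 ≈ 2.8284*I)
E(V) = -4 + 2*V (E(V) = -4 + (V + V) = -4 + 2*V)
E(H)/Z(19/257) = (-4 + 2*(2*I*√2))/((19/257)) = (-4 + 4*I*√2)/((19*(1/257))) = (-4 + 4*I*√2)/(19/257) = (-4 + 4*I*√2)*(257/19) = -1028/19 + 1028*I*√2/19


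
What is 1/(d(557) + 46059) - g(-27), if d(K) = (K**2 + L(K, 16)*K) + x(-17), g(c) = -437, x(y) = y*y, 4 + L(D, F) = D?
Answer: 290438067/664618 ≈ 437.00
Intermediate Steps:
L(D, F) = -4 + D
x(y) = y**2
d(K) = 289 + K**2 + K*(-4 + K) (d(K) = (K**2 + (-4 + K)*K) + (-17)**2 = (K**2 + K*(-4 + K)) + 289 = 289 + K**2 + K*(-4 + K))
1/(d(557) + 46059) - g(-27) = 1/((289 + 557**2 + 557*(-4 + 557)) + 46059) - 1*(-437) = 1/((289 + 310249 + 557*553) + 46059) + 437 = 1/((289 + 310249 + 308021) + 46059) + 437 = 1/(618559 + 46059) + 437 = 1/664618 + 437 = 290438067/664618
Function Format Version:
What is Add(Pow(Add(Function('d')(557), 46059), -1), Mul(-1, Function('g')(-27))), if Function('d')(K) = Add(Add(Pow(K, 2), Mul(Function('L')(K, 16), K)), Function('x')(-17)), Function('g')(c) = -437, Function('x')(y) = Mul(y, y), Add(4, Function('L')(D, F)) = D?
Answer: Rational(290438067, 664618) ≈ 437.00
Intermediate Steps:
Function('L')(D, F) = Add(-4, D)
Function('x')(y) = Pow(y, 2)
Function('d')(K) = Add(289, Pow(K, 2), Mul(K, Add(-4, K))) (Function('d')(K) = Add(Add(Pow(K, 2), Mul(Add(-4, K), K)), Pow(-17, 2)) = Add(Add(Pow(K, 2), Mul(K, Add(-4, K))), 289) = Add(289, Pow(K, 2), Mul(K, Add(-4, K))))
Add(Pow(Add(Function('d')(557), 46059), -1), Mul(-1, Function('g')(-27))) = Add(Pow(Add(Add(289, Pow(557, 2), Mul(557, Add(-4, 557))), 46059), -1), Mul(-1, -437)) = Add(Pow(Add(Add(289, 310249, Mul(557, 553)), 46059), -1), 437) = Add(Pow(Add(Add(289, 310249, 308021), 46059), -1), 437) = Add(Pow(Add(618559, 46059), -1), 437) = Add(Pow(664618, -1), 437) = Add(Rational(1, 664618), 437) = Rational(290438067, 664618)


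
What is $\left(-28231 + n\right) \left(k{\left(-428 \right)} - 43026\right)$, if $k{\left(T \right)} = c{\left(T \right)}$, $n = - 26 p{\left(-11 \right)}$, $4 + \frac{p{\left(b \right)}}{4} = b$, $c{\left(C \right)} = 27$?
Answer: $1146826329$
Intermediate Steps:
$p{\left(b \right)} = -16 + 4 b$
$n = 1560$ ($n = - 26 \left(-16 + 4 \left(-11\right)\right) = - 26 \left(-16 - 44\right) = \left(-26\right) \left(-60\right) = 1560$)
$k{\left(T \right)} = 27$
$\left(-28231 + n\right) \left(k{\left(-428 \right)} - 43026\right) = \left(-28231 + 1560\right) \left(27 - 43026\right) = \left(-26671\right) \left(-42999\right) = 1146826329$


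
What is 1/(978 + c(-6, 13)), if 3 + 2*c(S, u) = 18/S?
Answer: 1/975 ≈ 0.0010256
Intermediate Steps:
c(S, u) = -3/2 + 9/S (c(S, u) = -3/2 + (18/S)/2 = -3/2 + 9/S)
1/(978 + c(-6, 13)) = 1/(978 + (-3/2 + 9/(-6))) = 1/(978 + (-3/2 + 9*(-1/6))) = 1/(978 + (-3/2 - 3/2)) = 1/(978 - 3) = 1/975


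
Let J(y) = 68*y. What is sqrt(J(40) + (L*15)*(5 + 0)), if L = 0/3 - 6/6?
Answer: 23*sqrt(5) ≈ 51.430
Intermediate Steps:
L = -1 (L = 0*(1/3) - 6*1/6 = 0 - 1 = -1)
sqrt(J(40) + (L*15)*(5 + 0)) = sqrt(68*40 + (-1*15)*(5 + 0)) = sqrt(2720 - 15*5) = sqrt(2720 - 75) = sqrt(2645) = 23*sqrt(5)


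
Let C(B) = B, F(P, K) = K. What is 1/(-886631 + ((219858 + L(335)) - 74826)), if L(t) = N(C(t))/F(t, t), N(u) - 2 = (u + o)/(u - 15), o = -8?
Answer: -107200/79499411833 ≈ -1.3484e-6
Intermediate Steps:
N(u) = 2 + (-8 + u)/(-15 + u) (N(u) = 2 + (u - 8)/(u - 15) = 2 + (-8 + u)/(-15 + u))
L(t) = (-38 + 3*t)/(t*(-15 + t)) (L(t) = ((-38 + 3*t)/(-15 + t))/t = (-38 + 3*t)/(t*(-15 + t)))
1/(-886631 + ((219858 + L(335)) - 74826)) = 1/(-886631 + ((219858 + (-38 + 3*335)/(335*(-15 + 335))) - 74826)) = 1/(-886631 + ((219858 + (1/335)*(-38 + 1005)/320) - 74826)) = 1/(-886631 + ((219858 + (1/335)*(1/320)*967) - 74826)) = 1/(-886631 + ((219858 + 967/107200) - 74826)) = 1/(-886631 + (23568778567/107200 - 74826)) = 1/(-886631 + 15547431367/107200) = 1/(-79499411833/107200) = -107200/79499411833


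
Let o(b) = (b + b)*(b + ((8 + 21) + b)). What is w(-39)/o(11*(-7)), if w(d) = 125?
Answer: 1/154 ≈ 0.0064935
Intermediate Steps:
o(b) = 2*b*(29 + 2*b) (o(b) = (2*b)*(b + (29 + b)) = (2*b)*(29 + 2*b) = 2*b*(29 + 2*b))
w(-39)/o(11*(-7)) = 125/((2*(11*(-7))*(29 + 2*(11*(-7))))) = 125/((2*(-77)*(29 + 2*(-77)))) = 125/((2*(-77)*(29 - 154))) = 125/((2*(-77)*(-125))) = 125/19250 = 125*(1/19250) = 1/154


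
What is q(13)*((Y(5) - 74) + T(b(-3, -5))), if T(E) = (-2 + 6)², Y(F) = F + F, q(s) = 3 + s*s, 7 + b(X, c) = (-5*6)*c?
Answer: -8256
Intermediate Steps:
b(X, c) = -7 - 30*c (b(X, c) = -7 + (-5*6)*c = -7 - 30*c)
q(s) = 3 + s²
Y(F) = 2*F
T(E) = 16 (T(E) = 4² = 16)
q(13)*((Y(5) - 74) + T(b(-3, -5))) = (3 + 13²)*((2*5 - 74) + 16) = (3 + 169)*((10 - 74) + 16) = 172*(-64 + 16) = 172*(-48) = -8256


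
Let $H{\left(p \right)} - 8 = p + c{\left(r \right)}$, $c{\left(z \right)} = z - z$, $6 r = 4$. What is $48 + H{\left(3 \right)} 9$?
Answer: $147$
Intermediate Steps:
$r = \frac{2}{3}$ ($r = \frac{1}{6} \cdot 4 = \frac{2}{3} \approx 0.66667$)
$c{\left(z \right)} = 0$
$H{\left(p \right)} = 8 + p$ ($H{\left(p \right)} = 8 + \left(p + 0\right) = 8 + p$)
$48 + H{\left(3 \right)} 9 = 48 + \left(8 + 3\right) 9 = 48 + 11 \cdot 9 = 48 + 99 = 147$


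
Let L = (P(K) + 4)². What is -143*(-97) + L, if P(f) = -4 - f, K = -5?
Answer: 13896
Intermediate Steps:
L = 25 (L = ((-4 - 1*(-5)) + 4)² = ((-4 + 5) + 4)² = (1 + 4)² = 5² = 25)
-143*(-97) + L = -143*(-97) + 25 = 13871 + 25 = 13896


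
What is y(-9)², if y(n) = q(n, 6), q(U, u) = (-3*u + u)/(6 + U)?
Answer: 16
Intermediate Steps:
q(U, u) = -2*u/(6 + U) (q(U, u) = (-2*u)/(6 + U) = -2*u/(6 + U))
y(n) = -12/(6 + n) (y(n) = -2*6/(6 + n) = -12/(6 + n))
y(-9)² = (-12/(6 - 9))² = (-12/(-3))² = (-12*(-⅓))² = 4² = 16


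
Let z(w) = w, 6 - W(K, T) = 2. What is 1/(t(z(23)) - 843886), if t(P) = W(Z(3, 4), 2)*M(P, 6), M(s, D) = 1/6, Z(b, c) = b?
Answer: -3/2531656 ≈ -1.1850e-6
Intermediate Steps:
M(s, D) = 1/6
W(K, T) = 4 (W(K, T) = 6 - 1*2 = 6 - 2 = 4)
t(P) = 2/3 (t(P) = 4*(1/6) = 2/3)
1/(t(z(23)) - 843886) = 1/(2/3 - 843886) = 1/(-2531656/3) = -3/2531656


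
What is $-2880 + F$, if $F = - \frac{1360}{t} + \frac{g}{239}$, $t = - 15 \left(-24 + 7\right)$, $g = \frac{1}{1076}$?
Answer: $- \frac{2226011581}{771492} \approx -2885.3$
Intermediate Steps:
$g = \frac{1}{1076} \approx 0.00092937$
$t = 255$ ($t = \left(-15\right) \left(-17\right) = 255$)
$F = - \frac{4114621}{771492}$ ($F = - \frac{1360}{255} + \frac{1}{1076 \cdot 239} = \left(-1360\right) \frac{1}{255} + \frac{1}{1076} \cdot \frac{1}{239} = - \frac{16}{3} + \frac{1}{257164} = - \frac{4114621}{771492} \approx -5.3333$)
$-2880 + F = -2880 - \frac{4114621}{771492} = - \frac{2226011581}{771492}$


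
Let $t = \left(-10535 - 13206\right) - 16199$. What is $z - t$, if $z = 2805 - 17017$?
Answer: $25728$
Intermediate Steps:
$z = -14212$
$t = -39940$ ($t = -23741 - 16199 = -39940$)
$z - t = -14212 - -39940 = -14212 + 39940 = 25728$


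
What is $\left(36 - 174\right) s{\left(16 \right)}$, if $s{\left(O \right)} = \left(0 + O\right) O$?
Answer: $-35328$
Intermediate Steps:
$s{\left(O \right)} = O^{2}$ ($s{\left(O \right)} = O O = O^{2}$)
$\left(36 - 174\right) s{\left(16 \right)} = \left(36 - 174\right) 16^{2} = \left(36 - 174\right) 256 = \left(-138\right) 256 = -35328$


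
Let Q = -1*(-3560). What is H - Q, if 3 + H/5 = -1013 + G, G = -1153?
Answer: -14405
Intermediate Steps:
Q = 3560
H = -10845 (H = -15 + 5*(-1013 - 1153) = -15 + 5*(-2166) = -15 - 10830 = -10845)
H - Q = -10845 - 1*3560 = -10845 - 3560 = -14405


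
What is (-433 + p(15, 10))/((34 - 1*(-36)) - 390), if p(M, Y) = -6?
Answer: 439/320 ≈ 1.3719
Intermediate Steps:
(-433 + p(15, 10))/((34 - 1*(-36)) - 390) = (-433 - 6)/((34 - 1*(-36)) - 390) = -439/((34 + 36) - 390) = -439/(70 - 390) = -439/(-320) = -439*(-1/320) = 439/320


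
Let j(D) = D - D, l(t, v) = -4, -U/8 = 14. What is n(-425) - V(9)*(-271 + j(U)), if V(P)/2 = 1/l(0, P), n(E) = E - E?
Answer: -271/2 ≈ -135.50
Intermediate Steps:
U = -112 (U = -8*14 = -112)
n(E) = 0
j(D) = 0
V(P) = -½ (V(P) = 2/(-4) = 2*(-¼) = -½)
n(-425) - V(9)*(-271 + j(U)) = 0 - (-1)*(-271 + 0)/2 = 0 - (-1)*(-271)/2 = 0 - 1*271/2 = 0 - 271/2 = -271/2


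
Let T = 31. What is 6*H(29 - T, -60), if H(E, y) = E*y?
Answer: 720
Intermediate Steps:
6*H(29 - T, -60) = 6*((29 - 1*31)*(-60)) = 6*((29 - 31)*(-60)) = 6*(-2*(-60)) = 6*120 = 720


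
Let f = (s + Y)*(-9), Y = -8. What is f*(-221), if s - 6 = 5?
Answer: 5967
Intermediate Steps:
s = 11 (s = 6 + 5 = 11)
f = -27 (f = (11 - 8)*(-9) = 3*(-9) = -27)
f*(-221) = -27*(-221) = 5967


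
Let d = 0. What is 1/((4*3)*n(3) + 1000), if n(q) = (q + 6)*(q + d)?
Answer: 1/1324 ≈ 0.00075529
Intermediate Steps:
n(q) = q*(6 + q) (n(q) = (q + 6)*(q + 0) = (6 + q)*q = q*(6 + q))
1/((4*3)*n(3) + 1000) = 1/((4*3)*(3*(6 + 3)) + 1000) = 1/(12*(3*9) + 1000) = 1/(12*27 + 1000) = 1/(324 + 1000) = 1/1324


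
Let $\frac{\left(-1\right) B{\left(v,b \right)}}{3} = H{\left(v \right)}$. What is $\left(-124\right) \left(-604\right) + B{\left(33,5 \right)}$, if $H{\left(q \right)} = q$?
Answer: $74797$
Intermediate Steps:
$B{\left(v,b \right)} = - 3 v$
$\left(-124\right) \left(-604\right) + B{\left(33,5 \right)} = \left(-124\right) \left(-604\right) - 99 = 74896 - 99 = 74797$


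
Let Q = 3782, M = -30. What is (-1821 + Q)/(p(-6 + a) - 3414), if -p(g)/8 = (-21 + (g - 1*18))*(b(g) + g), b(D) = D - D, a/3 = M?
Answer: -1961/107094 ≈ -0.018311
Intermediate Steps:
a = -90 (a = 3*(-30) = -90)
b(D) = 0
p(g) = -8*g*(-39 + g) (p(g) = -8*(-21 + (g - 1*18))*(0 + g) = -8*(-21 + (g - 18))*g = -8*(-21 + (-18 + g))*g = -8*(-39 + g)*g = -8*g*(-39 + g))
(-1821 + Q)/(p(-6 + a) - 3414) = (-1821 + 3782)/(8*(-6 - 90)*(39 - (-6 - 90)) - 3414) = 1961/(8*(-96)*(39 - 1*(-96)) - 3414) = 1961/(8*(-96)*(39 + 96) - 3414) = 1961/(8*(-96)*135 - 3414) = 1961/(-103680 - 3414) = 1961/(-107094) = 1961*(-1/107094) = -1961/107094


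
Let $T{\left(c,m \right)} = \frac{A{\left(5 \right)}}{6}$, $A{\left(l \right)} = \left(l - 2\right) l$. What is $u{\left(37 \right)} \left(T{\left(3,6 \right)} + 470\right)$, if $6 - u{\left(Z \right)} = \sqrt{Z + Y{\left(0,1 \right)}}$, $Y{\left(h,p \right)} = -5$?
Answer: $2835 - 1890 \sqrt{2} \approx 162.14$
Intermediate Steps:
$A{\left(l \right)} = l \left(-2 + l\right)$ ($A{\left(l \right)} = \left(-2 + l\right) l = l \left(-2 + l\right)$)
$T{\left(c,m \right)} = \frac{5}{2}$ ($T{\left(c,m \right)} = \frac{5 \left(-2 + 5\right)}{6} = 5 \cdot 3 \cdot \frac{1}{6} = 15 \cdot \frac{1}{6} = \frac{5}{2}$)
$u{\left(Z \right)} = 6 - \sqrt{-5 + Z}$ ($u{\left(Z \right)} = 6 - \sqrt{Z - 5} = 6 - \sqrt{-5 + Z}$)
$u{\left(37 \right)} \left(T{\left(3,6 \right)} + 470\right) = \left(6 - \sqrt{-5 + 37}\right) \left(\frac{5}{2} + 470\right) = \left(6 - \sqrt{32}\right) \frac{945}{2} = \left(6 - 4 \sqrt{2}\right) \frac{945}{2} = 2835 - 1890 \sqrt{2}$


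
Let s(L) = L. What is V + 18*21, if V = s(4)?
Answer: 382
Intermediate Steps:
V = 4
V + 18*21 = 4 + 18*21 = 4 + 378 = 382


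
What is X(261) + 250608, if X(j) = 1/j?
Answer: 65408689/261 ≈ 2.5061e+5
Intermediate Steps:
X(261) + 250608 = 1/261 + 250608 = 65408689/261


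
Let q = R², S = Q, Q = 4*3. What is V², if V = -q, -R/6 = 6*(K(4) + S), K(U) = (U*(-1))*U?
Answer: 429981696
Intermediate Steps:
Q = 12
S = 12
K(U) = -U² (K(U) = (-U)*U = -U²)
R = 144 (R = -36*(-1*4² + 12) = -36*(-1*16 + 12) = -36*(-16 + 12) = -36*(-4) = -6*(-24) = 144)
q = 20736 (q = 144² = 20736)
V = -20736 (V = -1*20736 = -20736)
V² = (-20736)² = 429981696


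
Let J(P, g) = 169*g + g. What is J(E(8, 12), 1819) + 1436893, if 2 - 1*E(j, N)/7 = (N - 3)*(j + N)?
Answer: 1746123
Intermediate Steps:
E(j, N) = 14 - 7*(-3 + N)*(N + j) (E(j, N) = 14 - 7*(N - 3)*(j + N) = 14 - 7*(-3 + N)*(N + j))
J(P, g) = 170*g
J(E(8, 12), 1819) + 1436893 = 170*1819 + 1436893 = 309230 + 1436893 = 1746123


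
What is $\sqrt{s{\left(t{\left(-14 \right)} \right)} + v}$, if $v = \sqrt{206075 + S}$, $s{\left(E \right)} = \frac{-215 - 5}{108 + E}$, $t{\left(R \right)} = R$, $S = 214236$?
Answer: $\frac{\sqrt{-5170 + 2209 \sqrt{420311}}}{47} \approx 25.416$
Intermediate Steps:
$s{\left(E \right)} = - \frac{220}{108 + E}$
$v = \sqrt{420311}$ ($v = \sqrt{206075 + 214236} = \sqrt{420311} \approx 648.31$)
$\sqrt{s{\left(t{\left(-14 \right)} \right)} + v} = \sqrt{- \frac{220}{108 - 14} + \sqrt{420311}} = \sqrt{- \frac{220}{94} + \sqrt{420311}} = \sqrt{\left(-220\right) \frac{1}{94} + \sqrt{420311}} = \sqrt{- \frac{110}{47} + \sqrt{420311}}$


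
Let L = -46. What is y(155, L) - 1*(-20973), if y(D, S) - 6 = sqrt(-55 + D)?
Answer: 20989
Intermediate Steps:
y(D, S) = 6 + sqrt(-55 + D)
y(155, L) - 1*(-20973) = (6 + sqrt(-55 + 155)) - 1*(-20973) = (6 + sqrt(100)) + 20973 = (6 + 10) + 20973 = 16 + 20973 = 20989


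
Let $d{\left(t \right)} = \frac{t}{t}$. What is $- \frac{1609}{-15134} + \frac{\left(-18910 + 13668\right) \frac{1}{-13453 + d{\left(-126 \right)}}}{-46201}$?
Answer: $\frac{2659328440}{25015208043} \approx 0.10631$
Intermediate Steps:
$d{\left(t \right)} = 1$
$- \frac{1609}{-15134} + \frac{\left(-18910 + 13668\right) \frac{1}{-13453 + d{\left(-126 \right)}}}{-46201} = - \frac{1609}{-15134} + \frac{\left(-18910 + 13668\right) \frac{1}{-13453 + 1}}{-46201} = \left(-1609\right) \left(- \frac{1}{15134}\right) + - \frac{5242}{-13452} \left(- \frac{1}{46201}\right) = \frac{1609}{15134} + \left(-5242\right) \left(- \frac{1}{13452}\right) \left(- \frac{1}{46201}\right) = \frac{1609}{15134} + \frac{2621}{6726} \left(- \frac{1}{46201}\right) = \frac{1609}{15134} - \frac{2621}{310747926} = \frac{2659328440}{25015208043}$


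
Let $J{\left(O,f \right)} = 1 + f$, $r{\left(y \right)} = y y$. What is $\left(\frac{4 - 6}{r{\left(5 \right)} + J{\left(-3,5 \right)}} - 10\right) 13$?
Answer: $- \frac{4056}{31} \approx -130.84$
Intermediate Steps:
$r{\left(y \right)} = y^{2}$
$\left(\frac{4 - 6}{r{\left(5 \right)} + J{\left(-3,5 \right)}} - 10\right) 13 = \left(\frac{4 - 6}{5^{2} + \left(1 + 5\right)} - 10\right) 13 = \left(- \frac{2}{25 + 6} - 10\right) 13 = \left(- \frac{2}{31} - 10\right) 13 = \left(- \frac{312}{31}\right) 13 = - \frac{4056}{31}$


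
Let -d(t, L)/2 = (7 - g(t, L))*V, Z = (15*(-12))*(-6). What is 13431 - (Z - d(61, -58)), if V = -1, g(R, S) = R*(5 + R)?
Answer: 4313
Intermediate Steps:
Z = 1080 (Z = -180*(-6) = 1080)
d(t, L) = 14 - 2*t*(5 + t) (d(t, L) = -2*(7 - t*(5 + t))*(-1) = -2*(-7 + t*(5 + t)) = 14 - 2*t*(5 + t))
13431 - (Z - d(61, -58)) = 13431 - (1080 - (14 - 2*61*(5 + 61))) = 13431 - (1080 - (14 - 2*61*66)) = 13431 - (1080 - (14 - 8052)) = 13431 - (1080 - 1*(-8038)) = 13431 - (1080 + 8038) = 13431 - 1*9118 = 13431 - 9118 = 4313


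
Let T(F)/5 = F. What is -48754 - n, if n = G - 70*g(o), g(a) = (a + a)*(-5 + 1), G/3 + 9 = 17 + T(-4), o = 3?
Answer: -50398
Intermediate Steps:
T(F) = 5*F
G = -36 (G = -27 + 3*(17 + 5*(-4)) = -27 + 3*(17 - 20) = -27 + 3*(-3) = -27 - 9 = -36)
g(a) = -8*a (g(a) = (2*a)*(-4) = -8*a)
n = 1644 (n = -36 - (-560)*3 = -36 - 70*(-24) = -36 + 1680 = 1644)
-48754 - n = -48754 - 1*1644 = -48754 - 1644 = -50398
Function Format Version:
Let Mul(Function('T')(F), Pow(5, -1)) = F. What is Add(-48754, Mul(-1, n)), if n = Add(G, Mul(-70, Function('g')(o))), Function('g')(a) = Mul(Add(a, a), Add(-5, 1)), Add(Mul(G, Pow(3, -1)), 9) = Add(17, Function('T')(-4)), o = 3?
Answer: -50398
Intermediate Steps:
Function('T')(F) = Mul(5, F)
G = -36 (G = Add(-27, Mul(3, Add(17, Mul(5, -4)))) = Add(-27, Mul(3, Add(17, -20))) = Add(-27, Mul(3, -3)) = Add(-27, -9) = -36)
Function('g')(a) = Mul(-8, a) (Function('g')(a) = Mul(Mul(2, a), -4) = Mul(-8, a))
n = 1644 (n = Add(-36, Mul(-70, Mul(-8, 3))) = Add(-36, Mul(-70, -24)) = Add(-36, 1680) = 1644)
Add(-48754, Mul(-1, n)) = Add(-48754, Mul(-1, 1644)) = Add(-48754, -1644) = -50398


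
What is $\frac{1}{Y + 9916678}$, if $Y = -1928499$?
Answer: $\frac{1}{7988179} \approx 1.2518 \cdot 10^{-7}$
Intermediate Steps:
$\frac{1}{Y + 9916678} = \frac{1}{-1928499 + 9916678} = \frac{1}{7988179}$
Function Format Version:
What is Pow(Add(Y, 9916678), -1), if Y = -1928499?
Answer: Rational(1, 7988179) ≈ 1.2518e-7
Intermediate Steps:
Pow(Add(Y, 9916678), -1) = Pow(Add(-1928499, 9916678), -1) = Pow(7988179, -1) = Rational(1, 7988179)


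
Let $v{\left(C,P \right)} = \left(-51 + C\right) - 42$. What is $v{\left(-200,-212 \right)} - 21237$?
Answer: $-21530$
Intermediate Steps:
$v{\left(C,P \right)} = -93 + C$
$v{\left(-200,-212 \right)} - 21237 = \left(-93 - 200\right) - 21237 = -293 - 21237 = -21530$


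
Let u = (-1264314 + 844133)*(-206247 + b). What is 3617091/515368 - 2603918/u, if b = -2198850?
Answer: 3655344238714349863/520818564207875976 ≈ 7.0185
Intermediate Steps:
u = 1010576062557 (u = (-1264314 + 844133)*(-206247 - 2198850) = -420181*(-2405097) = 1010576062557)
3617091/515368 - 2603918/u = 3617091/515368 - 2603918/1010576062557 = 3655344238714349863/520818564207875976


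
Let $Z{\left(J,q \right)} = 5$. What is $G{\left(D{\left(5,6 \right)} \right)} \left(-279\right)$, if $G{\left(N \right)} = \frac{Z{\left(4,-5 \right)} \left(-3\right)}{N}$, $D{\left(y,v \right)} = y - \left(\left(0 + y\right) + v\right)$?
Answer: $- \frac{1395}{2} \approx -697.5$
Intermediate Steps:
$D{\left(y,v \right)} = - v$ ($D{\left(y,v \right)} = y - \left(y + v\right) = y - \left(v + y\right) = - v$)
$G{\left(N \right)} = - \frac{15}{N}$ ($G{\left(N \right)} = \frac{5 \left(-3\right)}{N} = - \frac{15}{N}$)
$G{\left(D{\left(5,6 \right)} \right)} \left(-279\right) = - \frac{15}{\left(-1\right) 6} \left(-279\right) = - \frac{15}{-6} \left(-279\right) = \left(-15\right) \left(- \frac{1}{6}\right) \left(-279\right) = \frac{5}{2} \left(-279\right) = - \frac{1395}{2}$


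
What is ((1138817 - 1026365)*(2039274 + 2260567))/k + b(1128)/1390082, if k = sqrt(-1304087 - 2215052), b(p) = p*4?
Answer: 2256/695041 - 37194286164*I*sqrt(3519139)/270703 ≈ 0.0032459 - 2.5775e+8*I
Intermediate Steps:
b(p) = 4*p
k = I*sqrt(3519139) (k = sqrt(-3519139) = I*sqrt(3519139) ≈ 1875.9*I)
((1138817 - 1026365)*(2039274 + 2260567))/k + b(1128)/1390082 = ((1138817 - 1026365)*(2039274 + 2260567))/((I*sqrt(3519139))) + (4*1128)/1390082 = (112452*4299841)*(-I*sqrt(3519139)/3519139) + 4512*(1/1390082) = 483525720132*(-I*sqrt(3519139)/3519139) + 2256/695041 = -37194286164*I*sqrt(3519139)/270703 + 2256/695041 = 2256/695041 - 37194286164*I*sqrt(3519139)/270703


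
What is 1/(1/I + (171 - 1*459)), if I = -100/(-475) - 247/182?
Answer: -305/88106 ≈ -0.0034617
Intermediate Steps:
I = -305/266 (I = -100*(-1/475) - 247*1/182 = 4/19 - 19/14 = -305/266 ≈ -1.1466)
1/(1/I + (171 - 1*459)) = 1/(1/(-305/266) + (171 - 1*459)) = 1/(-266/305 + (171 - 459)) = 1/(-266/305 - 288) = 1/(-88106/305) = -305/88106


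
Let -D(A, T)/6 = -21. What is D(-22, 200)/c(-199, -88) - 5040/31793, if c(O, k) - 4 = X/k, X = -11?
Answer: 10627008/349723 ≈ 30.387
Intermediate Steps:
D(A, T) = 126 (D(A, T) = -6*(-21) = 126)
c(O, k) = 4 - 11/k
D(-22, 200)/c(-199, -88) - 5040/31793 = 126/(4 - 11/(-88)) - 5040/31793 = 126/(4 - 11*(-1/88)) - 5040*1/31793 = 126/(4 + 1/8) - 5040/31793 = 126/(33/8) - 5040/31793 = 126*(8/33) - 5040/31793 = 336/11 - 5040/31793 = 10627008/349723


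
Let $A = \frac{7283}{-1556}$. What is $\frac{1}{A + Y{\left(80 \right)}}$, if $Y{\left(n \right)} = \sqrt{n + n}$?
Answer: $\frac{11332348}{334339671} + \frac{9684544 \sqrt{10}}{334339671} \approx 0.12549$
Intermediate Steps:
$Y{\left(n \right)} = \sqrt{2} \sqrt{n}$ ($Y{\left(n \right)} = \sqrt{2 n} = \sqrt{2} \sqrt{n}$)
$A = - \frac{7283}{1556}$ ($A = 7283 \left(- \frac{1}{1556}\right) = - \frac{7283}{1556} \approx -4.6806$)
$\frac{1}{A + Y{\left(80 \right)}} = \frac{1}{- \frac{7283}{1556} + \sqrt{2} \sqrt{80}} = \frac{1}{- \frac{7283}{1556} + \sqrt{2} \cdot 4 \sqrt{5}} = \frac{1}{- \frac{7283}{1556} + 4 \sqrt{10}}$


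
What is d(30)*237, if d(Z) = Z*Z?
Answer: 213300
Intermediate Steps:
d(Z) = Z**2
d(30)*237 = 30**2*237 = 900*237 = 213300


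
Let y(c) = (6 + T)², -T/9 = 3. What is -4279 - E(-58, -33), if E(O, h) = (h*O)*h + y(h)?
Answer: 58442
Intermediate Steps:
T = -27 (T = -9*3 = -27)
y(c) = 441 (y(c) = (6 - 27)² = (-21)² = 441)
E(O, h) = 441 + O*h² (E(O, h) = (h*O)*h + 441 = (O*h)*h + 441 = O*h² + 441 = 441 + O*h²)
-4279 - E(-58, -33) = -4279 - (441 - 58*(-33)²) = -4279 - (441 - 58*1089) = -4279 - (441 - 63162) = -4279 - 1*(-62721) = -4279 + 62721 = 58442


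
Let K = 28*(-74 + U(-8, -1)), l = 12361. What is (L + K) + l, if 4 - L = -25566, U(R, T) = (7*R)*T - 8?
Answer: 37203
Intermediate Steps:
U(R, T) = -8 + 7*R*T (U(R, T) = 7*R*T - 8 = -8 + 7*R*T)
K = -728 (K = 28*(-74 + (-8 + 7*(-8)*(-1))) = 28*(-74 + (-8 + 56)) = 28*(-74 + 48) = 28*(-26) = -728)
L = 25570 (L = 4 - 1*(-25566) = 4 + 25566 = 25570)
(L + K) + l = (25570 - 728) + 12361 = 24842 + 12361 = 37203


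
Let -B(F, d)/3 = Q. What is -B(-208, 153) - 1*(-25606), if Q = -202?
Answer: 25000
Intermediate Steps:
B(F, d) = 606 (B(F, d) = -3*(-202) = 606)
-B(-208, 153) - 1*(-25606) = -1*606 - 1*(-25606) = -606 + 25606 = 25000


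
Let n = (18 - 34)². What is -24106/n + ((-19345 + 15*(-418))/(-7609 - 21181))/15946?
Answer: -276667616215/2938146176 ≈ -94.164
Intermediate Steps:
n = 256 (n = (-16)² = 256)
-24106/n + ((-19345 + 15*(-418))/(-7609 - 21181))/15946 = -24106/256 + ((-19345 + 15*(-418))/(-7609 - 21181))/15946 = -24106*1/256 + ((-19345 - 6270)/(-28790))*(1/15946) = -12053/128 - 25615*(-1/28790)*(1/15946) = -12053/128 + (5123/5758)*(1/15946) = -12053/128 + 5123/91817068 = -276667616215/2938146176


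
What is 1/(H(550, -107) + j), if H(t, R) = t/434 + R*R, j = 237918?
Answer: 217/54112914 ≈ 4.0101e-6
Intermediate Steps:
H(t, R) = R² + t/434 (H(t, R) = t/434 + R² = R² + t/434)
1/(H(550, -107) + j) = 1/(((-107)² + (1/434)*550) + 237918) = 1/((11449 + 275/217) + 237918) = 1/(2484708/217 + 237918) = 1/(54112914/217) = 217/54112914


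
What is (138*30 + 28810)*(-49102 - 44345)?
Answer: -3079078650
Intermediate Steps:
(138*30 + 28810)*(-49102 - 44345) = (4140 + 28810)*(-93447) = 32950*(-93447) = -3079078650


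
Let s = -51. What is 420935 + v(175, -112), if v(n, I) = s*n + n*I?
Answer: 392410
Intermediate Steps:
v(n, I) = -51*n + I*n (v(n, I) = -51*n + n*I = -51*n + I*n)
420935 + v(175, -112) = 420935 + 175*(-51 - 112) = 420935 + 175*(-163) = 420935 - 28525 = 392410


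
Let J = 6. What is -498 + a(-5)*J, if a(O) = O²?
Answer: -348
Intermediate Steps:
-498 + a(-5)*J = -498 + (-5)²*6 = -498 + 25*6 = -498 + 150 = -348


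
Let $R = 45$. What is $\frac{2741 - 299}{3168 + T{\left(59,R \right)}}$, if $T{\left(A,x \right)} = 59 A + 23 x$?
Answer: $\frac{1221}{3842} \approx 0.3178$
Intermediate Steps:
$T{\left(A,x \right)} = 23 x + 59 A$
$\frac{2741 - 299}{3168 + T{\left(59,R \right)}} = \frac{2741 - 299}{3168 + \left(23 \cdot 45 + 59 \cdot 59\right)} = \frac{2442}{3168 + \left(1035 + 3481\right)} = \frac{2442}{3168 + 4516} = \frac{2442}{7684} = 2442 \cdot \frac{1}{7684} = \frac{1221}{3842}$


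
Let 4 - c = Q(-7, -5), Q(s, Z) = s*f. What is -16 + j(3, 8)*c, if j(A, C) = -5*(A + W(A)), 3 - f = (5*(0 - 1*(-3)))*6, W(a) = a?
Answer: 18134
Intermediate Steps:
f = -87 (f = 3 - 5*(0 - 1*(-3))*6 = 3 - 5*(0 + 3)*6 = 3 - 5*3*6 = 3 - 15*6 = 3 - 1*90 = 3 - 90 = -87)
Q(s, Z) = -87*s (Q(s, Z) = s*(-87) = -87*s)
c = -605 (c = 4 - (-87)*(-7) = 4 - 1*609 = 4 - 609 = -605)
j(A, C) = -10*A (j(A, C) = -5*(A + A) = -10*A)
-16 + j(3, 8)*c = -16 - 10*3*(-605) = -16 - 30*(-605) = -16 + 18150 = 18134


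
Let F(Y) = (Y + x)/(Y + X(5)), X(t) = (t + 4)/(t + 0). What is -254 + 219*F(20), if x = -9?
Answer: -15641/109 ≈ -143.50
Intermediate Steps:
X(t) = (4 + t)/t
F(Y) = (-9 + Y)/(9/5 + Y) (F(Y) = (Y - 9)/(Y + (4 + 5)/5) = (-9 + Y)/(Y + (⅕)*9) = (-9 + Y)/(Y + 9/5) = (-9 + Y)/(9/5 + Y))
-254 + 219*F(20) = -254 + 219*(5*(-9 + 20)/(9 + 5*20)) = -254 + 219*(5*11/(9 + 100)) = -254 + 219*(5*11/109) = -254 + 219*(5*(1/109)*11) = -254 + 219*(55/109) = -254 + 12045/109 = -15641/109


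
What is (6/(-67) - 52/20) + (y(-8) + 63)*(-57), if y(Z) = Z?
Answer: -1051126/335 ≈ -3137.7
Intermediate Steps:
(6/(-67) - 52/20) + (y(-8) + 63)*(-57) = (6/(-67) - 52/20) + (-8 + 63)*(-57) = (6*(-1/67) - 52*1/20) + 55*(-57) = (-6/67 - 13/5) - 3135 = -901/335 - 3135 = -1051126/335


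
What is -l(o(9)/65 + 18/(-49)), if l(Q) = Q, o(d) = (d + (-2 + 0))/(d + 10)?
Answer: 21887/60515 ≈ 0.36168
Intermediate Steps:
o(d) = (-2 + d)/(10 + d) (o(d) = (d - 2)/(10 + d) = (-2 + d)/(10 + d))
-l(o(9)/65 + 18/(-49)) = -(((-2 + 9)/(10 + 9))/65 + 18/(-49)) = -((7/19)*(1/65) + 18*(-1/49)) = -(((1/19)*7)*(1/65) - 18/49) = -((7/19)*(1/65) - 18/49) = -(7/1235 - 18/49) = -1*(-21887/60515) = 21887/60515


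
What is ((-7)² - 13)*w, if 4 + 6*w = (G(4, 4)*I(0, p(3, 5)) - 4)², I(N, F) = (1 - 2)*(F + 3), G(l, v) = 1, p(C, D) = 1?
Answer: 360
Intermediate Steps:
I(N, F) = -3 - F (I(N, F) = -(3 + F) = -3 - F)
w = 10 (w = -⅔ + (1*(-3 - 1*1) - 4)²/6 = -⅔ + (1*(-3 - 1) - 4)²/6 = -⅔ + (1*(-4) - 4)²/6 = -⅔ + (-4 - 4)²/6 = -⅔ + (⅙)*(-8)² = -⅔ + (⅙)*64 = -⅔ + 32/3 = 10)
((-7)² - 13)*w = ((-7)² - 13)*10 = (49 - 13)*10 = 36*10 = 360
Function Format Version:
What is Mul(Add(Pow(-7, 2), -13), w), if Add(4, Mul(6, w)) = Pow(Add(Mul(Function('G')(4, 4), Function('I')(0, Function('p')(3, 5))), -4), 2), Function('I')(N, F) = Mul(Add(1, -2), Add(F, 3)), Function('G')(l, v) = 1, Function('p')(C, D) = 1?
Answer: 360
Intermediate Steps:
Function('I')(N, F) = Add(-3, Mul(-1, F)) (Function('I')(N, F) = Mul(-1, Add(3, F)) = Add(-3, Mul(-1, F)))
w = 10 (w = Add(Rational(-2, 3), Mul(Rational(1, 6), Pow(Add(Mul(1, Add(-3, Mul(-1, 1))), -4), 2))) = Add(Rational(-2, 3), Mul(Rational(1, 6), Pow(Add(Mul(1, Add(-3, -1)), -4), 2))) = Add(Rational(-2, 3), Mul(Rational(1, 6), Pow(Add(Mul(1, -4), -4), 2))) = Add(Rational(-2, 3), Mul(Rational(1, 6), Pow(Add(-4, -4), 2))) = Add(Rational(-2, 3), Mul(Rational(1, 6), Pow(-8, 2))) = Add(Rational(-2, 3), Mul(Rational(1, 6), 64)) = Add(Rational(-2, 3), Rational(32, 3)) = 10)
Mul(Add(Pow(-7, 2), -13), w) = Mul(Add(Pow(-7, 2), -13), 10) = Mul(Add(49, -13), 10) = Mul(36, 10) = 360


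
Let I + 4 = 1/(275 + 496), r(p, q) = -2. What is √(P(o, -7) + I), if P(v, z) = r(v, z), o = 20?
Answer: 5*I*√142635/771 ≈ 2.4492*I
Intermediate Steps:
P(v, z) = -2
I = -3083/771 (I = -4 + 1/(275 + 496) = -4 + 1/771 = -3083/771 ≈ -3.9987)
√(P(o, -7) + I) = √(-2 - 3083/771) = √(-4625/771) = 5*I*√142635/771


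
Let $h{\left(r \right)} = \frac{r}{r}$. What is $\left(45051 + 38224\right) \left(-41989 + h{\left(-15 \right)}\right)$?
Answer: $-3496550700$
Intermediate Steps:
$h{\left(r \right)} = 1$
$\left(45051 + 38224\right) \left(-41989 + h{\left(-15 \right)}\right) = \left(45051 + 38224\right) \left(-41989 + 1\right) = 83275 \left(-41988\right) = -3496550700$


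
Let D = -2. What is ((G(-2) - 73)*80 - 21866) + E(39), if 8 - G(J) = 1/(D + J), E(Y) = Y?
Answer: -27007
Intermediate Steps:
G(J) = 8 - 1/(-2 + J)
((G(-2) - 73)*80 - 21866) + E(39) = (((-17 + 8*(-2))/(-2 - 2) - 73)*80 - 21866) + 39 = (((-17 - 16)/(-4) - 73)*80 - 21866) + 39 = ((-1/4*(-33) - 73)*80 - 21866) + 39 = ((33/4 - 73)*80 - 21866) + 39 = (-259/4*80 - 21866) + 39 = (-5180 - 21866) + 39 = -27046 + 39 = -27007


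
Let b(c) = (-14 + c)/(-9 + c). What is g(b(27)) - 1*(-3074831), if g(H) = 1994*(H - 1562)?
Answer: -345212/9 ≈ -38357.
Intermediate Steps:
b(c) = (-14 + c)/(-9 + c)
g(H) = -3114628 + 1994*H (g(H) = 1994*(-1562 + H) = -3114628 + 1994*H)
g(b(27)) - 1*(-3074831) = (-3114628 + 1994*((-14 + 27)/(-9 + 27))) - 1*(-3074831) = (-3114628 + 1994*(13/18)) + 3074831 = (-3114628 + 12961/9) + 3074831 = -28018691/9 + 3074831 = -345212/9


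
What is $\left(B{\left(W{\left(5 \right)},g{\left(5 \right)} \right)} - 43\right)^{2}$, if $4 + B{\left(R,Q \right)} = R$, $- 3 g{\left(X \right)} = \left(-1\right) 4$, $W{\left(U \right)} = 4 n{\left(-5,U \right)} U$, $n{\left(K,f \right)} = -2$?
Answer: $7569$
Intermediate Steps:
$W{\left(U \right)} = - 8 U$ ($W{\left(U \right)} = 4 \left(-2\right) U = - 8 U$)
$g{\left(X \right)} = \frac{4}{3}$ ($g{\left(X \right)} = - \frac{\left(-1\right) 4}{3} = \left(- \frac{1}{3}\right) \left(-4\right) = \frac{4}{3}$)
$B{\left(R,Q \right)} = -4 + R$
$\left(B{\left(W{\left(5 \right)},g{\left(5 \right)} \right)} - 43\right)^{2} = \left(\left(-4 - 40\right) - 43\right)^{2} = \left(-44 - 43\right)^{2} = \left(-87\right)^{2} = 7569$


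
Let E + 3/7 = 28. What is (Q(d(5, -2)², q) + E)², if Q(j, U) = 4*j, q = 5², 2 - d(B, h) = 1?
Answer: 48841/49 ≈ 996.75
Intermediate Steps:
d(B, h) = 1 (d(B, h) = 2 - 1*1 = 2 - 1 = 1)
q = 25
E = 193/7 (E = -3/7 + 28 = 193/7 ≈ 27.571)
(Q(d(5, -2)², q) + E)² = (4*1² + 193/7)² = (4*1 + 193/7)² = (4 + 193/7)² = (221/7)² = 48841/49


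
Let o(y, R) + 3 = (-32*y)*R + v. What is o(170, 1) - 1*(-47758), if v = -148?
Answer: 42167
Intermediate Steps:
o(y, R) = -151 - 32*R*y (o(y, R) = -3 + ((-32*y)*R - 148) = -3 + (-32*R*y - 148) = -3 + (-148 - 32*R*y) = -151 - 32*R*y)
o(170, 1) - 1*(-47758) = (-151 - 32*1*170) - 1*(-47758) = (-151 - 5440) + 47758 = -5591 + 47758 = 42167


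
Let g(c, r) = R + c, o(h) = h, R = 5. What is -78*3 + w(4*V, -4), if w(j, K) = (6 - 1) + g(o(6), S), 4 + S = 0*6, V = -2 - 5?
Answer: -218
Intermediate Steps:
V = -7
S = -4 (S = -4 + 0*6 = -4 + 0 = -4)
g(c, r) = 5 + c
w(j, K) = 16 (w(j, K) = (6 - 1) + (5 + 6) = 5 + 11 = 16)
-78*3 + w(4*V, -4) = -78*3 + 16 = -234 + 16 = -218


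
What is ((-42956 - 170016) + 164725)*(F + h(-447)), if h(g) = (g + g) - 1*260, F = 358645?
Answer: -17247868277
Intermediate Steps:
h(g) = -260 + 2*g (h(g) = 2*g - 260 = -260 + 2*g)
((-42956 - 170016) + 164725)*(F + h(-447)) = ((-42956 - 170016) + 164725)*(358645 + (-260 + 2*(-447))) = (-212972 + 164725)*(358645 + (-260 - 894)) = -48247*(358645 - 1154) = -48247*357491 = -17247868277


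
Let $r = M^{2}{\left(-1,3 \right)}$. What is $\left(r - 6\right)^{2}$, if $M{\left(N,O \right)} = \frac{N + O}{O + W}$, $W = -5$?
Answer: $25$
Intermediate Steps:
$M{\left(N,O \right)} = \frac{N + O}{-5 + O}$ ($M{\left(N,O \right)} = \frac{N + O}{O - 5} = \frac{N + O}{-5 + O}$)
$r = 1$ ($r = \left(\frac{-1 + 3}{-5 + 3}\right)^{2} = \left(\frac{1}{-2} \cdot 2\right)^{2} = \left(\left(- \frac{1}{2}\right) 2\right)^{2} = \left(-1\right)^{2} = 1$)
$\left(r - 6\right)^{2} = \left(1 - 6\right)^{2} = \left(-5\right)^{2} = 25$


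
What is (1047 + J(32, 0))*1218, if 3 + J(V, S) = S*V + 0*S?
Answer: 1271592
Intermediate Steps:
J(V, S) = -3 + S*V (J(V, S) = -3 + (S*V + 0*S) = -3 + (S*V + 0) = -3 + S*V)
(1047 + J(32, 0))*1218 = (1047 + (-3 + 0*32))*1218 = (1047 + (-3 + 0))*1218 = (1047 - 3)*1218 = 1044*1218 = 1271592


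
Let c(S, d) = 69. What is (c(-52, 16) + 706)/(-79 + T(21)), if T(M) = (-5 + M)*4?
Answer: -155/3 ≈ -51.667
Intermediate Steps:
T(M) = -20 + 4*M
(c(-52, 16) + 706)/(-79 + T(21)) = (69 + 706)/(-79 + (-20 + 4*21)) = 775/(-79 + (-20 + 84)) = 775/(-79 + 64) = 775/(-15) = 775*(-1/15) = -155/3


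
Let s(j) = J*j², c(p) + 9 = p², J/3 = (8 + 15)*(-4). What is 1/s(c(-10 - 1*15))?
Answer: -1/104729856 ≈ -9.5484e-9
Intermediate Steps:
J = -276 (J = 3*((8 + 15)*(-4)) = 3*(23*(-4)) = 3*(-92) = -276)
c(p) = -9 + p²
s(j) = -276*j²
1/s(c(-10 - 1*15)) = 1/(-276*(-9 + (-10 - 1*15)²)²) = 1/(-276*(-9 + (-10 - 15)²)²) = 1/(-276*(-9 + (-25)²)²) = 1/(-276*(-9 + 625)²) = 1/(-276*616²) = 1/(-276*379456) = 1/(-104729856) = -1/104729856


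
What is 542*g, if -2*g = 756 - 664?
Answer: -24932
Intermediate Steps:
g = -46 (g = -(756 - 664)/2 = -½*92 = -46)
542*g = 542*(-46) = -24932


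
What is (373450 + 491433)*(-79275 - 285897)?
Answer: -315831054876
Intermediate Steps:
(373450 + 491433)*(-79275 - 285897) = 864883*(-365172) = -315831054876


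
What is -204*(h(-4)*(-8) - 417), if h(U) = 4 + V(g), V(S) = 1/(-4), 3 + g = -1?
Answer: 91188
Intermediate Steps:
g = -4 (g = -3 - 1 = -4)
V(S) = -¼
h(U) = 15/4 (h(U) = 4 - ¼ = 15/4)
-204*(h(-4)*(-8) - 417) = -204*((15/4)*(-8) - 417) = -204*(-30 - 417) = -204*(-447) = 91188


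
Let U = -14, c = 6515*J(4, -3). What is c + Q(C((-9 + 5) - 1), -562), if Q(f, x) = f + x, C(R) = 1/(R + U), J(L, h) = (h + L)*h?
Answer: -382034/19 ≈ -20107.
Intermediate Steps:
J(L, h) = h*(L + h) (J(L, h) = (L + h)*h = h*(L + h))
c = -19545 (c = 6515*(-3*(4 - 3)) = 6515*(-3*1) = 6515*(-3) = -19545)
C(R) = 1/(-14 + R) (C(R) = 1/(R - 14) = 1/(-14 + R))
c + Q(C((-9 + 5) - 1), -562) = -19545 + (1/(-14 + ((-9 + 5) - 1)) - 562) = -19545 + (1/(-14 + (-4 - 1)) - 562) = -19545 + (1/(-14 - 5) - 562) = -19545 + (1/(-19) - 562) = -19545 + (-1/19 - 562) = -19545 - 10679/19 = -382034/19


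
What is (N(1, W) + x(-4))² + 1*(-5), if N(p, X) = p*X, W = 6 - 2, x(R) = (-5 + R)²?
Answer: 7220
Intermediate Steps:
W = 4
N(p, X) = X*p
(N(1, W) + x(-4))² + 1*(-5) = (4*1 + (-5 - 4)²)² + 1*(-5) = (4 + (-9)²)² - 5 = (4 + 81)² - 5 = 85² - 5 = 7225 - 5 = 7220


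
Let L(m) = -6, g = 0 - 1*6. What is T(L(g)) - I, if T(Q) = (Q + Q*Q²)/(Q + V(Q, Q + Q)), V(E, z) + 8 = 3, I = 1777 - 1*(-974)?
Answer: -30039/11 ≈ -2730.8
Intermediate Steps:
g = -6 (g = 0 - 6 = -6)
I = 2751 (I = 1777 + 974 = 2751)
V(E, z) = -5 (V(E, z) = -8 + 3 = -5)
T(Q) = (Q + Q³)/(-5 + Q) (T(Q) = (Q + Q*Q²)/(Q - 5) = (Q + Q³)/(-5 + Q))
T(L(g)) - I = (-6 + (-6)³)/(-5 - 6) - 1*2751 = (-6 - 216)/(-11) - 2751 = -1/11*(-222) - 2751 = 222/11 - 2751 = -30039/11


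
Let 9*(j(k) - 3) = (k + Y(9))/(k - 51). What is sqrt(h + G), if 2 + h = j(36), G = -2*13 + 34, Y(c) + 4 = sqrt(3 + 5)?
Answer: sqrt(17745 - 30*sqrt(2))/45 ≈ 2.9567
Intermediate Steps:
Y(c) = -4 + 2*sqrt(2) (Y(c) = -4 + sqrt(3 + 5) = -4 + sqrt(8) = -4 + 2*sqrt(2))
G = 8 (G = -26 + 34 = 8)
j(k) = 3 + (-4 + k + 2*sqrt(2))/(9*(-51 + k)) (j(k) = 3 + ((k + (-4 + 2*sqrt(2)))/(k - 51))/9 = 3 + ((-4 + k + 2*sqrt(2))/(-51 + k))/9 = 3 + (-4 + k + 2*sqrt(2))/(9*(-51 + k)))
h = 103/135 - 2*sqrt(2)/135 (h = -2 + (-1381 + 2*sqrt(2) + 28*36)/(9*(-51 + 36)) = -2 + (1/9)*(-1381 + 2*sqrt(2) + 1008)/(-15) = -2 + (1/9)*(-1/15)*(-373 + 2*sqrt(2)) = -2 + (373/135 - 2*sqrt(2)/135) = 103/135 - 2*sqrt(2)/135 ≈ 0.74201)
sqrt(h + G) = sqrt((103/135 - 2*sqrt(2)/135) + 8) = sqrt(1183/135 - 2*sqrt(2)/135)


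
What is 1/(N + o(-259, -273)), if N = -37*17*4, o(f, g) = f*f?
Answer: 1/64565 ≈ 1.5488e-5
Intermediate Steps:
o(f, g) = f**2
N = -2516 (N = -629*4 = -2516)
1/(N + o(-259, -273)) = 1/(-2516 + (-259)**2) = 1/(-2516 + 67081) = 1/64565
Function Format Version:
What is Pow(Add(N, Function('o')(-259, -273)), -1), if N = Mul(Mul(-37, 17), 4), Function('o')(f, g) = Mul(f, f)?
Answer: Rational(1, 64565) ≈ 1.5488e-5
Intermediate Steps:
Function('o')(f, g) = Pow(f, 2)
N = -2516 (N = Mul(-629, 4) = -2516)
Pow(Add(N, Function('o')(-259, -273)), -1) = Pow(Add(-2516, Pow(-259, 2)), -1) = Pow(Add(-2516, 67081), -1) = Pow(64565, -1) = Rational(1, 64565)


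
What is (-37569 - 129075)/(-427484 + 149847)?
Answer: 166644/277637 ≈ 0.60022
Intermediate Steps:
(-37569 - 129075)/(-427484 + 149847) = -166644/(-277637) = -166644*(-1/277637) = 166644/277637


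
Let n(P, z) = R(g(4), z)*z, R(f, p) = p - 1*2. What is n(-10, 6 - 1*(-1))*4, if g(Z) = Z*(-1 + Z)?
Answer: 140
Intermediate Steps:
R(f, p) = -2 + p (R(f, p) = p - 2 = -2 + p)
n(P, z) = z*(-2 + z) (n(P, z) = (-2 + z)*z = z*(-2 + z))
n(-10, 6 - 1*(-1))*4 = ((6 - 1*(-1))*(-2 + (6 - 1*(-1))))*4 = ((6 + 1)*(-2 + (6 + 1)))*4 = (7*(-2 + 7))*4 = (7*5)*4 = 35*4 = 140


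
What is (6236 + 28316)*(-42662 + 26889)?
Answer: -544988696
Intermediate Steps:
(6236 + 28316)*(-42662 + 26889) = 34552*(-15773) = -544988696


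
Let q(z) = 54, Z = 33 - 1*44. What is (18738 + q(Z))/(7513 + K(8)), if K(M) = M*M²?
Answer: 6264/2675 ≈ 2.3417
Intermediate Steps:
Z = -11 (Z = 33 - 44 = -11)
K(M) = M³
(18738 + q(Z))/(7513 + K(8)) = (18738 + 54)/(7513 + 8³) = 18792/(7513 + 512) = 18792/8025 = 18792*(1/8025) = 6264/2675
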